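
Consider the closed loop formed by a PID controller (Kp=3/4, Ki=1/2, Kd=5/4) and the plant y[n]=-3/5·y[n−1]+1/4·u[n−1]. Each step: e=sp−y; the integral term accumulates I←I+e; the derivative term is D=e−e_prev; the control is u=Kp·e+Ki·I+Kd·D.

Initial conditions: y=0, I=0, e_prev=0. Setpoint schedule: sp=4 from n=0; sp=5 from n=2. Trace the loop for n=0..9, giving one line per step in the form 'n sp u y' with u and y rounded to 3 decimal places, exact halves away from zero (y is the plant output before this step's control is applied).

0 4 10.000 0.000
1 4 0.750 2.500
2 5 16.656 -1.313
3 5 -1.863 4.952
4 5 26.962 -3.437
5 5 -9.903 8.803
6 5 44.894 -7.757
7 5 -28.515 15.878
8 5 76.924 -16.656
9 5 -67.615 29.224

(exact arithmetic carried between steps; '≈' marks a value shown rounded to 6 d.p. or computed from one; I and e_prev carry over from the previous line; the table rounds u and y to 3 d.p., halves away from zero)
n=0: y=0, sp=4, e=sp−y=4; I=4, D=e−e_prev=4; u=3/4·4+1/2·4+5/4·4=10; next y=-3/5·0+1/4·10=2.5
n=1: y=2.5, sp=4, e=sp−y=1.5; I=5.5, D=e−e_prev=-2.5; u=3/4·1.5+1/2·5.5+5/4·(-2.5)=0.75; next y=-3/5·2.5+1/4·0.75=-1.3125
n=2: y=-1.3125, sp=5, e=sp−y=6.3125; I=11.8125, D=e−e_prev=4.8125; u=3/4·6.3125+1/2·11.8125+5/4·4.8125=16.65625; next y=-3/5·(-1.3125)+1/4·16.65625≈4.951563
n=3: y≈4.951563, sp=5, e=sp−y≈0.048438; I≈11.860938, D=e−e_prev≈-6.264063; u=3/4·0.048438+1/2·11.860938+5/4·(-6.264063)≈-1.863281; next y=-3/5·4.951563+1/4·(-1.863281)≈-3.436758
n=4: y≈-3.436758, sp=5, e=sp−y≈8.436758; I≈20.297695, D=e−e_prev≈8.388320; u=3/4·8.436758+1/2·20.297695+5/4·8.388320≈26.961816; next y=-3/5·(-3.436758)+1/4·26.961816≈8.802509
n=5: y≈8.802509, sp=5, e=sp−y≈-3.802509; I≈16.495187, D=e−e_prev≈-12.239267; u=3/4·(-3.802509)+1/2·16.495187+5/4·(-12.239267)≈-9.903372; next y=-3/5·8.802509+1/4·(-9.903372)≈-7.757348
n=6: y≈-7.757348, sp=5, e=sp−y≈12.757348; I≈29.252535, D=e−e_prev≈16.559857; u=3/4·12.757348+1/2·29.252535+5/4·16.559857≈44.894100; next y=-3/5·(-7.757348)+1/4·44.894100≈15.877934
n=7: y≈15.877934, sp=5, e=sp−y≈-10.877934; I≈18.374601, D=e−e_prev≈-23.635282; u=3/4·(-10.877934)+1/2·18.374601+5/4·(-23.635282)≈-28.515252; next y=-3/5·15.877934+1/4·(-28.515252)≈-16.655573
n=8: y≈-16.655573, sp=5, e=sp−y≈21.655573; I≈40.030174, D=e−e_prev≈32.533507; u=3/4·21.655573+1/2·40.030174+5/4·32.533507≈76.923651; next y=-3/5·(-16.655573)+1/4·76.923651≈29.224257
n=9: y≈29.224257, sp=5, e=sp−y≈-24.224257; I≈15.805917, D=e−e_prev≈-45.879830; u=3/4·(-24.224257)+1/2·15.805917+5/4·(-45.879830)≈-67.615022; next y=-3/5·29.224257+1/4·(-67.615022)≈-34.438310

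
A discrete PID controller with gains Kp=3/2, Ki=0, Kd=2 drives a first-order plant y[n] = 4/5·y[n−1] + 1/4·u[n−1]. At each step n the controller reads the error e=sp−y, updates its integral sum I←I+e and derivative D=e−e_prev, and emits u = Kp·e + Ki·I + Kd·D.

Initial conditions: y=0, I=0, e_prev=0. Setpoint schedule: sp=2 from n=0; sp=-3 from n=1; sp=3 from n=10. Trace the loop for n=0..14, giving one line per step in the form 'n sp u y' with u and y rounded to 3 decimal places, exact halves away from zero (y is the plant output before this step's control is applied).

0 2 7.000 0.000
1 -3 -20.625 1.750
2 -3 12.147 -3.756
3 -3 -12.124 0.032
4 -3 6.083 -3.006
5 -3 -7.418 -0.884
6 -3 2.698 -2.561
7 -3 -4.811 -1.375
8 -3 0.810 -2.303
9 -3 -3.366 -1.640
10 3 20.757 -2.153
11 3 -11.940 3.467
12 3 12.174 -0.212
13 3 -5.983 2.874
14 3 7.436 0.804

(exact arithmetic carried between steps; '≈' marks a value shown rounded to 6 d.p. or computed from one; I and e_prev carry over from the previous line; the table rounds u and y to 3 d.p., halves away from zero)
n=0: y=0, sp=2, e=sp−y=2; I=2, D=e−e_prev=2; u=3/2·2+0·2+2·2=7; next y=4/5·0+1/4·7=1.75
n=1: y=1.75, sp=-3, e=sp−y=-4.75; I=-2.75, D=e−e_prev=-6.75; u=3/2·(-4.75)+0·(-2.75)+2·(-6.75)=-20.625; next y=4/5·1.75+1/4·(-20.625)=-3.75625
n=2: y=-3.75625, sp=-3, e=sp−y=0.75625; I=-1.99375, D=e−e_prev=5.50625; u=3/2·0.75625+0·(-1.99375)+2·5.50625=12.146875; next y=4/5·(-3.75625)+1/4·12.146875≈0.031719
n=3: y≈0.031719, sp=-3, e=sp−y≈-3.031719; I≈-5.025469, D=e−e_prev≈-3.787969; u=3/2·(-3.031719)+0·(-5.025469)+2·(-3.787969)≈-12.123516; next y=4/5·0.031719+1/4·(-12.123516)≈-3.005504
n=4: y≈-3.005504, sp=-3, e=sp−y≈0.005504; I≈-5.019965, D=e−e_prev≈3.037223; u=3/2·0.005504+0·(-5.019965)+2·3.037223≈6.082701; next y=4/5·(-3.005504)+1/4·6.082701≈-0.883728
n=5: y≈-0.883728, sp=-3, e=sp−y≈-2.116272; I≈-7.136237, D=e−e_prev≈-2.121776; u=3/2·(-2.116272)+0·(-7.136237)+2·(-2.121776)≈-7.417960; next y=4/5·(-0.883728)+1/4·(-7.417960)≈-2.561472
n=6: y≈-2.561472, sp=-3, e=sp−y≈-0.438528; I≈-7.574765, D=e−e_prev≈1.677745; u=3/2·(-0.438528)+0·(-7.574765)+2·1.677745≈2.697698; next y=4/5·(-2.561472)+1/4·2.697698≈-1.374753
n=7: y≈-1.374753, sp=-3, e=sp−y≈-1.625247; I≈-9.200011, D=e−e_prev≈-1.186719; u=3/2·(-1.625247)+0·(-9.200011)+2·(-1.186719)≈-4.811308; next y=4/5·(-1.374753)+1/4·(-4.811308)≈-2.302630
n=8: y≈-2.302630, sp=-3, e=sp−y≈-0.697370; I≈-9.897381, D=e−e_prev≈0.927876; u=3/2·(-0.697370)+0·(-9.897381)+2·0.927876≈0.809697; next y=4/5·(-2.302630)+1/4·0.809697≈-1.639680
n=9: y≈-1.639680, sp=-3, e=sp−y≈-1.360320; I≈-11.257702, D=e−e_prev≈-0.662950; u=3/2·(-1.360320)+0·(-11.257702)+2·(-0.662950)≈-3.366381; next y=4/5·(-1.639680)+1/4·(-3.366381)≈-2.153339
n=10: y≈-2.153339, sp=3, e=sp−y≈5.153339; I≈-6.104363, D=e−e_prev≈6.513659; u=3/2·5.153339+0·(-6.104363)+2·6.513659≈20.757327; next y=4/5·(-2.153339)+1/4·20.757327≈3.466661
n=11: y≈3.466661, sp=3, e=sp−y≈-0.466661; I≈-6.571024, D=e−e_prev≈-5.620000; u=3/2·(-0.466661)+0·(-6.571024)+2·(-5.620000)≈-11.939990; next y=4/5·3.466661+1/4·(-11.939990)≈-0.211669
n=12: y≈-0.211669, sp=3, e=sp−y≈3.211669; I≈-3.359355, D=e−e_prev≈3.678330; u=3/2·3.211669+0·(-3.359355)+2·3.678330≈12.174163; next y=4/5·(-0.211669)+1/4·12.174163≈2.874206
n=13: y≈2.874206, sp=3, e=sp−y≈0.125794; I≈-3.233560, D=e−e_prev≈-3.085874; u=3/2·0.125794+0·(-3.233560)+2·(-3.085874)≈-5.983057; next y=4/5·2.874206+1/4·(-5.983057)≈0.803600
n=14: y≈0.803600, sp=3, e=sp−y≈2.196400; I≈-1.037160, D=e−e_prev≈2.070605; u=3/2·2.196400+0·(-1.037160)+2·2.070605≈7.435811; next y=4/5·0.803600+1/4·7.435811≈2.501833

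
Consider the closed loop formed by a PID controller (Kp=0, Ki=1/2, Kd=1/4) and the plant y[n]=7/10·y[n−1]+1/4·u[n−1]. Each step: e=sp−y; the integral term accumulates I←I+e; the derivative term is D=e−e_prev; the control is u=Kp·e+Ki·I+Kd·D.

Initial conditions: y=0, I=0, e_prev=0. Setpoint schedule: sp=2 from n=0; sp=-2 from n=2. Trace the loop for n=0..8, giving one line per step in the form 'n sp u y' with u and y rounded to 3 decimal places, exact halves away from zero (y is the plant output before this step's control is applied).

(exact arithmetic carried between steps; '≈' marks a value shown rounded to 6 d.p. or computed from one; I and e_prev carry over from the previous line; the table rounds u and y to 3 d.p., halves away from zero)
n=0: y=0, sp=2, e=sp−y=2; I=2, D=e−e_prev=2; u=0·2+1/2·2+1/4·2=1.5; next y=7/10·0+1/4·1.5=0.375
n=1: y=0.375, sp=2, e=sp−y=1.625; I=3.625, D=e−e_prev=-0.375; u=0·1.625+1/2·3.625+1/4·(-0.375)=1.71875; next y=7/10·0.375+1/4·1.71875≈0.692188
n=2: y≈0.692188, sp=-2, e=sp−y≈-2.692188; I≈0.932813, D=e−e_prev≈-4.317188; u=0·(-2.692188)+1/2·0.932813+1/4·(-4.317188)≈-0.612891; next y=7/10·0.692188+1/4·(-0.612891)≈0.331309
n=3: y≈0.331309, sp=-2, e=sp−y≈-2.331309; I≈-1.398496, D=e−e_prev≈0.360879; u=0·(-2.331309)+1/2·(-1.398496)+1/4·0.360879≈-0.609028; next y=7/10·0.331309+1/4·(-0.609028)≈0.079659
n=4: y≈0.079659, sp=-2, e=sp−y≈-2.079659; I≈-3.478155, D=e−e_prev≈0.251650; u=0·(-2.079659)+1/2·(-3.478155)+1/4·0.251650≈-1.676165; next y=7/10·0.079659+1/4·(-1.676165)≈-0.363280
n=5: y≈-0.363280, sp=-2, e=sp−y≈-1.636720; I≈-5.114875, D=e−e_prev≈0.442939; u=0·(-1.636720)+1/2·(-5.114875)+1/4·0.442939≈-2.446703; next y=7/10·(-0.363280)+1/4·(-2.446703)≈-0.865972
n=6: y≈-0.865972, sp=-2, e=sp−y≈-1.134028; I≈-6.248903, D=e−e_prev≈0.502692; u=0·(-1.134028)+1/2·(-6.248903)+1/4·0.502692≈-2.998779; next y=7/10·(-0.865972)+1/4·(-2.998779)≈-1.355875
n=7: y≈-1.355875, sp=-2, e=sp−y≈-0.644125; I≈-6.893028, D=e−e_prev≈0.489903; u=0·(-0.644125)+1/2·(-6.893028)+1/4·0.489903≈-3.324038; next y=7/10·(-1.355875)+1/4·(-3.324038)≈-1.780122
n=8: y≈-1.780122, sp=-2, e=sp−y≈-0.219878; I≈-7.112906, D=e−e_prev≈0.424247; u=0·(-0.219878)+1/2·(-7.112906)+1/4·0.424247≈-3.450391; next y=7/10·(-1.780122)+1/4·(-3.450391)≈-2.108683

0 2 1.500 0.000
1 2 1.719 0.375
2 -2 -0.613 0.692
3 -2 -0.609 0.331
4 -2 -1.676 0.080
5 -2 -2.447 -0.363
6 -2 -2.999 -0.866
7 -2 -3.324 -1.356
8 -2 -3.450 -1.780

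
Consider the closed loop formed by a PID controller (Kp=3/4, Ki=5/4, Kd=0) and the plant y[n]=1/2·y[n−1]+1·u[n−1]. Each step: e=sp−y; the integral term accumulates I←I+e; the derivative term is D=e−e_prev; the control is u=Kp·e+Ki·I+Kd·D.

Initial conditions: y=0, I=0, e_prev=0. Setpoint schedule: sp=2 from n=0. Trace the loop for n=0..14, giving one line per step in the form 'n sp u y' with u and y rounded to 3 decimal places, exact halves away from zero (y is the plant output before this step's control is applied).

(exact arithmetic carried between steps; '≈' marks a value shown rounded to 6 d.p. or computed from one; I and e_prev carry over from the previous line; the table rounds u and y to 3 d.p., halves away from zero)
n=0: y=0, sp=2, e=sp−y=2; I=2, D=e−e_prev=2; u=3/4·2+5/4·2+0·2=4; next y=1/2·0+1·4=4
n=1: y=4, sp=2, e=sp−y=-2; I=0, D=e−e_prev=-4; u=3/4·(-2)+5/4·0+0·(-4)=-1.5; next y=1/2·4+1·(-1.5)=0.5
n=2: y=0.5, sp=2, e=sp−y=1.5; I=1.5, D=e−e_prev=3.5; u=3/4·1.5+5/4·1.5+0·3.5=3; next y=1/2·0.5+1·3=3.25
n=3: y=3.25, sp=2, e=sp−y=-1.25; I=0.25, D=e−e_prev=-2.75; u=3/4·(-1.25)+5/4·0.25+0·(-2.75)=-0.625; next y=1/2·3.25+1·(-0.625)=1
n=4: y=1, sp=2, e=sp−y=1; I=1.25, D=e−e_prev=2.25; u=3/4·1+5/4·1.25+0·2.25=2.3125; next y=1/2·1+1·2.3125=2.8125
n=5: y=2.8125, sp=2, e=sp−y=-0.8125; I=0.4375, D=e−e_prev=-1.8125; u=3/4·(-0.8125)+5/4·0.4375+0·(-1.8125)=-0.0625; next y=1/2·2.8125+1·(-0.0625)=1.34375
n=6: y=1.34375, sp=2, e=sp−y=0.65625; I=1.09375, D=e−e_prev=1.46875; u=3/4·0.65625+5/4·1.09375+0·1.46875=1.859375; next y=1/2·1.34375+1·1.859375=2.53125
n=7: y=2.53125, sp=2, e=sp−y=-0.53125; I=0.5625, D=e−e_prev=-1.1875; u=3/4·(-0.53125)+5/4·0.5625+0·(-1.1875)≈0.304688; next y=1/2·2.53125+1·0.304688≈1.570313
n=8: y≈1.570313, sp=2, e=sp−y≈0.429688; I≈0.992188, D=e−e_prev≈0.960938; u=3/4·0.429688+5/4·0.992188+0·0.960938≈1.5625; next y=1/2·1.570313+1·1.5625≈2.347656
n=9: y≈2.347656, sp=2, e=sp−y≈-0.347656; I≈0.644531, D=e−e_prev≈-0.777344; u=3/4·(-0.347656)+5/4·0.644531+0·(-0.777344)≈0.544922; next y=1/2·2.347656+1·0.544922≈1.71875
n=10: y=1.71875, sp=2, e=sp−y=0.28125; I≈0.925781, D=e−e_prev≈0.628906; u=3/4·0.28125+5/4·0.925781+0·0.628906≈1.368164; next y=1/2·1.71875+1·1.368164≈2.227539
n=11: y≈2.227539, sp=2, e=sp−y≈-0.227539; I≈0.698242, D=e−e_prev≈-0.508789; u=3/4·(-0.227539)+5/4·0.698242+0·(-0.508789)≈0.702148; next y=1/2·2.227539+1·0.702148≈1.815918
n=12: y≈1.815918, sp=2, e=sp−y≈0.184082; I≈0.882324, D=e−e_prev≈0.411621; u=3/4·0.184082+5/4·0.882324+0·0.411621≈1.240967; next y=1/2·1.815918+1·1.240967≈2.148926
n=13: y≈2.148926, sp=2, e=sp−y≈-0.148926; I≈0.733398, D=e−e_prev≈-0.333008; u=3/4·(-0.148926)+5/4·0.733398+0·(-0.333008)≈0.805054; next y=1/2·2.148926+1·0.805054≈1.879517
n=14: y≈1.879517, sp=2, e=sp−y≈0.120483; I≈0.853882, D=e−e_prev≈0.269409; u=3/4·0.120483+5/4·0.853882+0·0.269409≈1.157715; next y=1/2·1.879517+1·1.157715≈2.097473

0 2 4.000 0.000
1 2 -1.500 4.000
2 2 3.000 0.500
3 2 -0.625 3.250
4 2 2.313 1.000
5 2 -0.063 2.813
6 2 1.859 1.344
7 2 0.305 2.531
8 2 1.563 1.570
9 2 0.545 2.348
10 2 1.368 1.719
11 2 0.702 2.228
12 2 1.241 1.816
13 2 0.805 2.149
14 2 1.158 1.880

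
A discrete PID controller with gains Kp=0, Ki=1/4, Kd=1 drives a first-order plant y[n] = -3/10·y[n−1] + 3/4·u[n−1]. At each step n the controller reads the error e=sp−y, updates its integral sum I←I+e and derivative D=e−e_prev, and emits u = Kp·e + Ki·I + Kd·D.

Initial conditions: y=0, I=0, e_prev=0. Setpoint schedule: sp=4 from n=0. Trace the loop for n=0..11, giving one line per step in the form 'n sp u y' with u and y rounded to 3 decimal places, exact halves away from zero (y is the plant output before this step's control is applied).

(exact arithmetic carried between steps; '≈' marks a value shown rounded to 6 d.p. or computed from one; I and e_prev carry over from the previous line; the table rounds u and y to 3 d.p., halves away from zero)
n=0: y=0, sp=4, e=sp−y=4; I=4, D=e−e_prev=4; u=0·4+1/4·4+1·4=5; next y=-3/10·0+3/4·5=3.75
n=1: y=3.75, sp=4, e=sp−y=0.25; I=4.25, D=e−e_prev=-3.75; u=0·0.25+1/4·4.25+1·(-3.75)=-2.6875; next y=-3/10·3.75+3/4·(-2.6875)=-3.140625
n=2: y=-3.140625, sp=4, e=sp−y=7.140625; I=11.390625, D=e−e_prev=6.890625; u=0·7.140625+1/4·11.390625+1·6.890625≈9.738281; next y=-3/10·(-3.140625)+3/4·9.738281≈8.245898
n=3: y≈8.245898, sp=4, e=sp−y≈-4.245898; I≈7.144727, D=e−e_prev≈-11.386523; u=0·(-4.245898)+1/4·7.144727+1·(-11.386523)≈-9.600342; next y=-3/10·8.245898+3/4·(-9.600342)≈-9.674026
n=4: y≈-9.674026, sp=4, e=sp−y≈13.674026; I≈20.818752, D=e−e_prev≈17.919924; u=0·13.674026+1/4·20.818752+1·17.919924≈23.124612; next y=-3/10·(-9.674026)+3/4·23.124612≈20.245667
n=5: y≈20.245667, sp=4, e=sp−y≈-16.245667; I≈4.573085, D=e−e_prev≈-29.919693; u=0·(-16.245667)+1/4·4.573085+1·(-29.919693)≈-28.776422; next y=-3/10·20.245667+3/4·(-28.776422)≈-27.656016
n=6: y≈-27.656016, sp=4, e=sp−y≈31.656016; I≈36.229102, D=e−e_prev≈47.901683; u=0·31.656016+1/4·36.229102+1·47.901683≈56.958959; next y=-3/10·(-27.656016)+3/4·56.958959≈51.016024
n=7: y≈51.016024, sp=4, e=sp−y≈-47.016024; I≈-10.786922, D=e−e_prev≈-78.672040; u=0·(-47.016024)+1/4·(-10.786922)+1·(-78.672040)≈-81.368771; next y=-3/10·51.016024+3/4·(-81.368771)≈-76.331385
n=8: y≈-76.331385, sp=4, e=sp−y≈80.331385; I≈69.544463, D=e−e_prev≈127.347409; u=0·80.331385+1/4·69.544463+1·127.347409≈144.733525; next y=-3/10·(-76.331385)+3/4·144.733525≈131.449560
n=9: y≈131.449560, sp=4, e=sp−y≈-127.449560; I≈-57.905096, D=e−e_prev≈-207.780945; u=0·(-127.449560)+1/4·(-57.905096)+1·(-207.780945)≈-222.257219; next y=-3/10·131.449560+3/4·(-222.257219)≈-206.127782
n=10: y≈-206.127782, sp=4, e=sp−y≈210.127782; I≈152.222686, D=e−e_prev≈337.577342; u=0·210.127782+1/4·152.222686+1·337.577342≈375.633013; next y=-3/10·(-206.127782)+3/4·375.633013≈343.563095
n=11: y≈343.563095, sp=4, e=sp−y≈-339.563095; I≈-187.340409, D=e−e_prev≈-549.690877; u=0·(-339.563095)+1/4·(-187.340409)+1·(-549.690877)≈-596.525979; next y=-3/10·343.563095+3/4·(-596.525979)≈-550.463413

0 4 5.000 0.000
1 4 -2.688 3.750
2 4 9.738 -3.141
3 4 -9.600 8.246
4 4 23.125 -9.674
5 4 -28.776 20.246
6 4 56.959 -27.656
7 4 -81.369 51.016
8 4 144.734 -76.331
9 4 -222.257 131.450
10 4 375.633 -206.128
11 4 -596.526 343.563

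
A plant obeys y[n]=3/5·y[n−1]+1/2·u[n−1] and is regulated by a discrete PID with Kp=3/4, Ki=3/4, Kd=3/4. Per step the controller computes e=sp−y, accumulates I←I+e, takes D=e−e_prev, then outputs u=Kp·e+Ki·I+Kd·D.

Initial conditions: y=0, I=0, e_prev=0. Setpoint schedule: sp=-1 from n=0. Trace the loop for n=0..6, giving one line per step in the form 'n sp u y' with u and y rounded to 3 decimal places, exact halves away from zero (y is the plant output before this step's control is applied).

0 -1 -2.250 0.000
1 -1 0.281 -1.125
2 -1 -1.798 -0.534
3 -1 -0.162 -1.219
4 -1 -1.426 -0.813
5 -1 -0.389 -1.201
6 -1 -1.173 -0.915

(exact arithmetic carried between steps; '≈' marks a value shown rounded to 6 d.p. or computed from one; I and e_prev carry over from the previous line; the table rounds u and y to 3 d.p., halves away from zero)
n=0: y=0, sp=-1, e=sp−y=-1; I=-1, D=e−e_prev=-1; u=3/4·(-1)+3/4·(-1)+3/4·(-1)=-2.25; next y=3/5·0+1/2·(-2.25)=-1.125
n=1: y=-1.125, sp=-1, e=sp−y=0.125; I=-0.875, D=e−e_prev=1.125; u=3/4·0.125+3/4·(-0.875)+3/4·1.125=0.28125; next y=3/5·(-1.125)+1/2·0.28125=-0.534375
n=2: y=-0.534375, sp=-1, e=sp−y=-0.465625; I=-1.340625, D=e−e_prev=-0.590625; u=3/4·(-0.465625)+3/4·(-1.340625)+3/4·(-0.590625)≈-1.797656; next y=3/5·(-0.534375)+1/2·(-1.797656)≈-1.219453
n=3: y≈-1.219453, sp=-1, e=sp−y≈0.219453; I≈-1.121172, D=e−e_prev≈0.685078; u=3/4·0.219453+3/4·(-1.121172)+3/4·0.685078≈-0.162480; next y=3/5·(-1.219453)+1/2·(-0.162480)≈-0.812912
n=4: y≈-0.812912, sp=-1, e=sp−y≈-0.187088; I≈-1.308260, D=e−e_prev≈-0.406541; u=3/4·(-0.187088)+3/4·(-1.308260)+3/4·(-0.406541)≈-1.426417; next y=3/5·(-0.812912)+1/2·(-1.426417)≈-1.200956
n=5: y≈-1.200956, sp=-1, e=sp−y≈0.200956; I≈-1.107304, D=e−e_prev≈0.388043; u=3/4·0.200956+3/4·(-1.107304)+3/4·0.388043≈-0.388729; next y=3/5·(-1.200956)+1/2·(-0.388729)≈-0.914938
n=6: y≈-0.914938, sp=-1, e=sp−y≈-0.085062; I≈-1.192366, D=e−e_prev≈-0.286018; u=3/4·(-0.085062)+3/4·(-1.192366)+3/4·(-0.286018)≈-1.172585; next y=3/5·(-0.914938)+1/2·(-1.172585)≈-1.135255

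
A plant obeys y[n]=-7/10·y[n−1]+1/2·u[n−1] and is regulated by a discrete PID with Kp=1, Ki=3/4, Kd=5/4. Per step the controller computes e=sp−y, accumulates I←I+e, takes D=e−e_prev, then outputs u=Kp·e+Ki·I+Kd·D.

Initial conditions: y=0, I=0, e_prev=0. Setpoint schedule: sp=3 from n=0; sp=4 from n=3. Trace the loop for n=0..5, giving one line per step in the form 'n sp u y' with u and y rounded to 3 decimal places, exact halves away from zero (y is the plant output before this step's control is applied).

0 3 9.000 0.000
1 3 -6.000 4.500
2 3 30.450 -6.150
3 4 -50.040 19.530
4 4 143.826 -38.691
5 4 -309.995 98.996

(exact arithmetic carried between steps; '≈' marks a value shown rounded to 6 d.p. or computed from one; I and e_prev carry over from the previous line; the table rounds u and y to 3 d.p., halves away from zero)
n=0: y=0, sp=3, e=sp−y=3; I=3, D=e−e_prev=3; u=1·3+3/4·3+5/4·3=9; next y=-7/10·0+1/2·9=4.5
n=1: y=4.5, sp=3, e=sp−y=-1.5; I=1.5, D=e−e_prev=-4.5; u=1·(-1.5)+3/4·1.5+5/4·(-4.5)=-6; next y=-7/10·4.5+1/2·(-6)=-6.15
n=2: y=-6.15, sp=3, e=sp−y=9.15; I=10.65, D=e−e_prev=10.65; u=1·9.15+3/4·10.65+5/4·10.65=30.45; next y=-7/10·(-6.15)+1/2·30.45=19.53
n=3: y=19.53, sp=4, e=sp−y=-15.53; I=-4.88, D=e−e_prev=-24.68; u=1·(-15.53)+3/4·(-4.88)+5/4·(-24.68)=-50.04; next y=-7/10·19.53+1/2·(-50.04)=-38.691
n=4: y=-38.691, sp=4, e=sp−y=42.691; I=37.811, D=e−e_prev=58.221; u=1·42.691+3/4·37.811+5/4·58.221=143.8255; next y=-7/10·(-38.691)+1/2·143.8255=98.99645
n=5: y=98.99645, sp=4, e=sp−y=-94.99645; I=-57.18545, D=e−e_prev=-137.68745; u=1·(-94.99645)+3/4·(-57.18545)+5/4·(-137.68745)=-309.99485; next y=-7/10·98.99645+1/2·(-309.99485)=-224.29494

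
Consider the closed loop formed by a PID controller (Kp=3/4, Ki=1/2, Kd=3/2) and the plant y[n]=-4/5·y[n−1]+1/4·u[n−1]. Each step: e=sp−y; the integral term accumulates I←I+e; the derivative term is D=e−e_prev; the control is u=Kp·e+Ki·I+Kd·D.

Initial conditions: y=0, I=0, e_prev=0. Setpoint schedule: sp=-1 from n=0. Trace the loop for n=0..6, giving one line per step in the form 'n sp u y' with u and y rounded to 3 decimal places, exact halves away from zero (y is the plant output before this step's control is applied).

(exact arithmetic carried between steps; '≈' marks a value shown rounded to 6 d.p. or computed from one; I and e_prev carry over from the previous line; the table rounds u and y to 3 d.p., halves away from zero)
n=0: y=0, sp=-1, e=sp−y=-1; I=-1, D=e−e_prev=-1; u=3/4·(-1)+1/2·(-1)+3/2·(-1)=-2.75; next y=-4/5·0+1/4·(-2.75)=-0.6875
n=1: y=-0.6875, sp=-1, e=sp−y=-0.3125; I=-1.3125, D=e−e_prev=0.6875; u=3/4·(-0.3125)+1/2·(-1.3125)+3/2·0.6875=0.140625; next y=-4/5·(-0.6875)+1/4·0.140625≈0.585156
n=2: y≈0.585156, sp=-1, e=sp−y≈-1.585156; I≈-2.897656, D=e−e_prev≈-1.272656; u=3/4·(-1.585156)+1/2·(-2.897656)+3/2·(-1.272656)≈-4.546680; next y=-4/5·0.585156+1/4·(-4.546680)≈-1.604795
n=3: y≈-1.604795, sp=-1, e=sp−y≈0.604795; I≈-2.292861, D=e−e_prev≈2.189951; u=3/4·0.604795+1/2·(-2.292861)+3/2·2.189951≈2.592092; next y=-4/5·(-1.604795)+1/4·2.592092≈1.931859
n=4: y≈1.931859, sp=-1, e=sp−y≈-2.931859; I≈-5.224720, D=e−e_prev≈-3.536654; u=3/4·(-2.931859)+1/2·(-5.224720)+3/2·(-3.536654)≈-10.116235; next y=-4/5·1.931859+1/4·(-10.116235)≈-4.074546
n=5: y≈-4.074546, sp=-1, e=sp−y≈3.074546; I≈-2.150174, D=e−e_prev≈6.006405; u=3/4·3.074546+1/2·(-2.150174)+3/2·6.006405≈10.240430; next y=-4/5·(-4.074546)+1/4·10.240430≈5.819744
n=6: y≈5.819744, sp=-1, e=sp−y≈-6.819744; I≈-8.969919, D=e−e_prev≈-9.894290; u=3/4·(-6.819744)+1/2·(-8.969919)+3/2·(-9.894290)≈-24.441203; next y=-4/5·5.819744+1/4·(-24.441203)≈-10.766096

0 -1 -2.750 0.000
1 -1 0.141 -0.688
2 -1 -4.547 0.585
3 -1 2.592 -1.605
4 -1 -10.116 1.932
5 -1 10.240 -4.075
6 -1 -24.441 5.820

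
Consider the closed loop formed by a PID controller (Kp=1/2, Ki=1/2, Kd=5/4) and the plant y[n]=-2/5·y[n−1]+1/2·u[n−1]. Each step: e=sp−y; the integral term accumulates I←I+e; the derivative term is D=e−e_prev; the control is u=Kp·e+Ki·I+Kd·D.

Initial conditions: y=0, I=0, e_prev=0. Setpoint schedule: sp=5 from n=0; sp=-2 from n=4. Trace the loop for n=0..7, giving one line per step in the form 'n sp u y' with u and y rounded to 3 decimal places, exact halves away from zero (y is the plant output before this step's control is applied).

(exact arithmetic carried between steps; '≈' marks a value shown rounded to 6 d.p. or computed from one; I and e_prev carry over from the previous line; the table rounds u and y to 3 d.p., halves away from zero)
n=0: y=0, sp=5, e=sp−y=5; I=5, D=e−e_prev=5; u=1/2·5+1/2·5+5/4·5=11.25; next y=-2/5·0+1/2·11.25=5.625
n=1: y=5.625, sp=5, e=sp−y=-0.625; I=4.375, D=e−e_prev=-5.625; u=1/2·(-0.625)+1/2·4.375+5/4·(-5.625)=-5.15625; next y=-2/5·5.625+1/2·(-5.15625)=-4.828125
n=2: y=-4.828125, sp=5, e=sp−y=9.828125; I=14.203125, D=e−e_prev=10.453125; u=1/2·9.828125+1/2·14.203125+5/4·10.453125≈25.082031; next y=-2/5·(-4.828125)+1/2·25.082031≈14.472266
n=3: y≈14.472266, sp=5, e=sp−y≈-9.472266; I≈4.730859, D=e−e_prev≈-19.300391; u=1/2·(-9.472266)+1/2·4.730859+5/4·(-19.300391)≈-26.496191; next y=-2/5·14.472266+1/2·(-26.496191)≈-19.037002
n=4: y≈-19.037002, sp=-2, e=sp−y≈17.037002; I≈21.767861, D=e−e_prev≈26.509268; u=1/2·17.037002+1/2·21.767861+5/4·26.509268≈52.539016; next y=-2/5·(-19.037002)+1/2·52.539016≈33.884309
n=5: y≈33.884309, sp=-2, e=sp−y≈-35.884309; I≈-14.116448, D=e−e_prev≈-52.921311; u=1/2·(-35.884309)+1/2·(-14.116448)+5/4·(-52.921311)≈-91.152017; next y=-2/5·33.884309+1/2·(-91.152017)≈-59.129732
n=6: y≈-59.129732, sp=-2, e=sp−y≈57.129732; I≈43.013284, D=e−e_prev≈93.014041; u=1/2·57.129732+1/2·43.013284+5/4·93.014041≈166.339059; next y=-2/5·(-59.129732)+1/2·166.339059≈106.821422
n=7: y≈106.821422, sp=-2, e=sp−y≈-108.821422; I≈-65.808138, D=e−e_prev≈-165.951154; u=1/2·(-108.821422)+1/2·(-65.808138)+5/4·(-165.951154)≈-294.753723; next y=-2/5·106.821422+1/2·(-294.753723)≈-190.105430

0 5 11.250 0.000
1 5 -5.156 5.625
2 5 25.082 -4.828
3 5 -26.496 14.472
4 -2 52.539 -19.037
5 -2 -91.152 33.884
6 -2 166.339 -59.130
7 -2 -294.754 106.821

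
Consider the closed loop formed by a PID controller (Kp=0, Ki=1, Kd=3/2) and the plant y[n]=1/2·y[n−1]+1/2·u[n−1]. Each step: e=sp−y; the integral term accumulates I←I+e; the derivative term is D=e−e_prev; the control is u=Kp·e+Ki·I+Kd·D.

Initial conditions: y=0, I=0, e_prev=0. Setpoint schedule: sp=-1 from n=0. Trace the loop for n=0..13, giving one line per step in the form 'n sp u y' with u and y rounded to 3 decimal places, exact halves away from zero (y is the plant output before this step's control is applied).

(exact arithmetic carried between steps; '≈' marks a value shown rounded to 6 d.p. or computed from one; I and e_prev carry over from the previous line; the table rounds u and y to 3 d.p., halves away from zero)
n=0: y=0, sp=-1, e=sp−y=-1; I=-1, D=e−e_prev=-1; u=0·(-1)+1·(-1)+3/2·(-1)=-2.5; next y=1/2·0+1/2·(-2.5)=-1.25
n=1: y=-1.25, sp=-1, e=sp−y=0.25; I=-0.75, D=e−e_prev=1.25; u=0·0.25+1·(-0.75)+3/2·1.25=1.125; next y=1/2·(-1.25)+1/2·1.125=-0.0625
n=2: y=-0.0625, sp=-1, e=sp−y=-0.9375; I=-1.6875, D=e−e_prev=-1.1875; u=0·(-0.9375)+1·(-1.6875)+3/2·(-1.1875)=-3.46875; next y=1/2·(-0.0625)+1/2·(-3.46875)=-1.765625
n=3: y=-1.765625, sp=-1, e=sp−y=0.765625; I=-0.921875, D=e−e_prev=1.703125; u=0·0.765625+1·(-0.921875)+3/2·1.703125≈1.632813; next y=1/2·(-1.765625)+1/2·1.632813≈-0.066406
n=4: y≈-0.066406, sp=-1, e=sp−y≈-0.933594; I≈-1.855469, D=e−e_prev≈-1.699219; u=0·(-0.933594)+1·(-1.855469)+3/2·(-1.699219)≈-4.404297; next y=1/2·(-0.066406)+1/2·(-4.404297)≈-2.235352
n=5: y≈-2.235352, sp=-1, e=sp−y≈1.235352; I≈-0.620117, D=e−e_prev≈2.168945; u=0·1.235352+1·(-0.620117)+3/2·2.168945≈2.633301; next y=1/2·(-2.235352)+1/2·2.633301≈0.198975
n=6: y≈0.198975, sp=-1, e=sp−y≈-1.198975; I≈-1.819092, D=e−e_prev≈-2.434326; u=0·(-1.198975)+1·(-1.819092)+3/2·(-2.434326)≈-5.470581; next y=1/2·0.198975+1/2·(-5.470581)≈-2.635803
n=7: y≈-2.635803, sp=-1, e=sp−y≈1.635803; I≈-0.183289, D=e−e_prev≈2.834778; u=0·1.635803+1·(-0.183289)+3/2·2.834778≈4.068878; next y=1/2·(-2.635803)+1/2·4.068878≈0.716537
n=8: y≈0.716537, sp=-1, e=sp−y≈-1.716537; I≈-1.899826, D=e−e_prev≈-3.352341; u=0·(-1.716537)+1·(-1.899826)+3/2·(-3.352341)≈-6.928337; next y=1/2·0.716537+1/2·(-6.928337)≈-3.105900
n=9: y≈-3.105900, sp=-1, e=sp−y≈2.105900; I≈0.206074, D=e−e_prev≈3.822437; u=0·2.105900+1·0.206074+3/2·3.822437≈5.939730; next y=1/2·(-3.105900)+1/2·5.939730≈1.416915
n=10: y≈1.416915, sp=-1, e=sp−y≈-2.416915; I≈-2.210841, D=e−e_prev≈-4.522815; u=0·(-2.416915)+1·(-2.210841)+3/2·(-4.522815)≈-8.995063; next y=1/2·1.416915+1/2·(-8.995063)≈-3.789074
n=11: y≈-3.789074, sp=-1, e=sp−y≈2.789074; I≈0.578233, D=e−e_prev≈5.205989; u=0·2.789074+1·0.578233+3/2·5.205989≈8.387217; next y=1/2·(-3.789074)+1/2·8.387217≈2.299071
n=12: y≈2.299071, sp=-1, e=sp−y≈-3.299071; I≈-2.720838, D=e−e_prev≈-6.088145; u=0·(-3.299071)+1·(-2.720838)+3/2·(-6.088145)≈-11.853056; next y=1/2·2.299071+1/2·(-11.853056)≈-4.776993
n=13: y≈-4.776993, sp=-1, e=sp−y≈3.776993; I≈1.056154, D=e−e_prev≈7.076064; u=0·3.776993+1·1.056154+3/2·7.076064≈11.670250; next y=1/2·(-4.776993)+1/2·11.670250≈3.446629

0 -1 -2.500 0.000
1 -1 1.125 -1.250
2 -1 -3.469 -0.063
3 -1 1.633 -1.766
4 -1 -4.404 -0.066
5 -1 2.633 -2.235
6 -1 -5.471 0.199
7 -1 4.069 -2.636
8 -1 -6.928 0.717
9 -1 5.940 -3.106
10 -1 -8.995 1.417
11 -1 8.387 -3.789
12 -1 -11.853 2.299
13 -1 11.670 -4.777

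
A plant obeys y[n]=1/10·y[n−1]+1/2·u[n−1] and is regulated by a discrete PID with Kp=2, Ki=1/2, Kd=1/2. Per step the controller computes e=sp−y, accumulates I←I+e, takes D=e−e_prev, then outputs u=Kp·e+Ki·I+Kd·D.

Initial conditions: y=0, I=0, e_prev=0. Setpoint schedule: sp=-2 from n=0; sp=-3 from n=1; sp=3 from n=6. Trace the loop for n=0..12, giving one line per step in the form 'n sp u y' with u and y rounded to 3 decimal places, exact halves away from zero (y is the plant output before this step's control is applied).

0 -2 -6.000 0.000
1 -3 0.000 -3.000
2 -3 -9.100 -0.300
3 -3 3.740 -4.580
4 -3 -15.586 1.412
5 -3 12.395 -7.652
6 3 -11.064 5.433
7 3 22.525 -4.989
8 3 -25.948 10.764
9 3 46.031 -11.898
10 3 -59.021 21.826
11 3 95.888 -27.328
12 3 -131.142 45.211

(exact arithmetic carried between steps; '≈' marks a value shown rounded to 6 d.p. or computed from one; I and e_prev carry over from the previous line; the table rounds u and y to 3 d.p., halves away from zero)
n=0: y=0, sp=-2, e=sp−y=-2; I=-2, D=e−e_prev=-2; u=2·(-2)+1/2·(-2)+1/2·(-2)=-6; next y=1/10·0+1/2·(-6)=-3
n=1: y=-3, sp=-3, e=sp−y=0; I=-2, D=e−e_prev=2; u=2·0+1/2·(-2)+1/2·2=0; next y=1/10·(-3)+1/2·0=-0.3
n=2: y=-0.3, sp=-3, e=sp−y=-2.7; I=-4.7, D=e−e_prev=-2.7; u=2·(-2.7)+1/2·(-4.7)+1/2·(-2.7)=-9.1; next y=1/10·(-0.3)+1/2·(-9.1)=-4.58
n=3: y=-4.58, sp=-3, e=sp−y=1.58; I=-3.12, D=e−e_prev=4.28; u=2·1.58+1/2·(-3.12)+1/2·4.28=3.74; next y=1/10·(-4.58)+1/2·3.74=1.412
n=4: y=1.412, sp=-3, e=sp−y=-4.412; I=-7.532, D=e−e_prev=-5.992; u=2·(-4.412)+1/2·(-7.532)+1/2·(-5.992)=-15.586; next y=1/10·1.412+1/2·(-15.586)=-7.6518
n=5: y=-7.6518, sp=-3, e=sp−y=4.6518; I=-2.8802, D=e−e_prev=9.0638; u=2·4.6518+1/2·(-2.8802)+1/2·9.0638=12.3954; next y=1/10·(-7.6518)+1/2·12.3954=5.43252
n=6: y=5.43252, sp=3, e=sp−y=-2.43252; I=-5.31272, D=e−e_prev=-7.08432; u=2·(-2.43252)+1/2·(-5.31272)+1/2·(-7.08432)=-11.06356; next y=1/10·5.43252+1/2·(-11.06356)=-4.988528
n=7: y=-4.988528, sp=3, e=sp−y=7.988528; I=2.675808, D=e−e_prev=10.421048; u=2·7.988528+1/2·2.675808+1/2·10.421048=22.525484; next y=1/10·(-4.988528)+1/2·22.525484≈10.763889
n=8: y≈10.763889, sp=3, e=sp−y≈-7.763889; I≈-5.088081, D=e−e_prev≈-15.752417; u=2·(-7.763889)+1/2·(-5.088081)+1/2·(-15.752417)≈-25.948028; next y=1/10·10.763889+1/2·(-25.948028)≈-11.897625
n=9: y≈-11.897625, sp=3, e=sp−y≈14.897625; I≈9.809544, D=e−e_prev≈22.661514; u=2·14.897625+1/2·9.809544+1/2·22.661514≈46.030779; next y=1/10·(-11.897625)+1/2·46.030779≈21.825627
n=10: y≈21.825627, sp=3, e=sp−y≈-18.825627; I≈-9.016083, D=e−e_prev≈-33.723252; u=2·(-18.825627)+1/2·(-9.016083)+1/2·(-33.723252)≈-59.020921; next y=1/10·21.825627+1/2·(-59.020921)≈-27.327898
n=11: y≈-27.327898, sp=3, e=sp−y≈30.327898; I≈21.311815, D=e−e_prev≈49.153525; u=2·30.327898+1/2·21.311815+1/2·49.153525≈95.888465; next y=1/10·(-27.327898)+1/2·95.888465≈45.211443
n=12: y≈45.211443, sp=3, e=sp−y≈-42.211443; I≈-20.899628, D=e−e_prev≈-72.539341; u=2·(-42.211443)+1/2·(-20.899628)+1/2·(-72.539341)≈-131.142370; next y=1/10·45.211443+1/2·(-131.142370)≈-61.050041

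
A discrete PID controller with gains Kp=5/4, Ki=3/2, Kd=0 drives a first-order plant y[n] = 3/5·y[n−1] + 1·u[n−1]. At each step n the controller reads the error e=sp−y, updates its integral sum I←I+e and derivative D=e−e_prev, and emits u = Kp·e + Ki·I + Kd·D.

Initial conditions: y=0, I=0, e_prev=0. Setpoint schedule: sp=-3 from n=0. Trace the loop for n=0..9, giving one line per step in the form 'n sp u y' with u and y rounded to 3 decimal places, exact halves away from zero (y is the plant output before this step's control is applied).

0 -3 -8.250 0.000
1 -3 9.938 -8.250
2 -3 -18.591 4.988
3 -3 26.039 -15.598
4 -3 -43.828 16.680
5 -3 65.528 -33.820
6 -3 -105.645 45.235
7 -3 162.285 -78.504
8 -3 -257.097 115.183
9 -3 399.347 -187.987

(exact arithmetic carried between steps; '≈' marks a value shown rounded to 6 d.p. or computed from one; I and e_prev carry over from the previous line; the table rounds u and y to 3 d.p., halves away from zero)
n=0: y=0, sp=-3, e=sp−y=-3; I=-3, D=e−e_prev=-3; u=5/4·(-3)+3/2·(-3)+0·(-3)=-8.25; next y=3/5·0+1·(-8.25)=-8.25
n=1: y=-8.25, sp=-3, e=sp−y=5.25; I=2.25, D=e−e_prev=8.25; u=5/4·5.25+3/2·2.25+0·8.25=9.9375; next y=3/5·(-8.25)+1·9.9375=4.9875
n=2: y=4.9875, sp=-3, e=sp−y=-7.9875; I=-5.7375, D=e−e_prev=-13.2375; u=5/4·(-7.9875)+3/2·(-5.7375)+0·(-13.2375)=-18.590625; next y=3/5·4.9875+1·(-18.590625)=-15.598125
n=3: y=-15.598125, sp=-3, e=sp−y=12.598125; I=6.860625, D=e−e_prev=20.585625; u=5/4·12.598125+3/2·6.860625+0·20.585625≈26.038594; next y=3/5·(-15.598125)+1·26.038594≈16.679719
n=4: y≈16.679719, sp=-3, e=sp−y≈-19.679719; I≈-12.819094, D=e−e_prev≈-32.277844; u=5/4·(-19.679719)+3/2·(-12.819094)+0·(-32.277844)≈-43.828289; next y=3/5·16.679719+1·(-43.828289)≈-33.820458
n=5: y≈-33.820458, sp=-3, e=sp−y≈30.820458; I≈18.001364, D=e−e_prev≈50.500177; u=5/4·30.820458+3/2·18.001364+0·50.500177≈65.527618; next y=3/5·(-33.820458)+1·65.527618≈45.235344
n=6: y≈45.235344, sp=-3, e=sp−y≈-48.235344; I≈-30.233980, D=e−e_prev≈-79.055801; u=5/4·(-48.235344)+3/2·(-30.233980)+0·(-79.055801)≈-105.645149; next y=3/5·45.235344+1·(-105.645149)≈-78.503943
n=7: y≈-78.503943, sp=-3, e=sp−y≈75.503943; I≈45.269963, D=e−e_prev≈123.739286; u=5/4·75.503943+3/2·45.269963+0·123.739286≈162.284873; next y=3/5·(-78.503943)+1·162.284873≈115.182508
n=8: y≈115.182508, sp=-3, e=sp−y≈-118.182508; I≈-72.912544, D=e−e_prev≈-193.686450; u=5/4·(-118.182508)+3/2·(-72.912544)+0·(-193.686450)≈-257.096951; next y=3/5·115.182508+1·(-257.096951)≈-187.987447
n=9: y≈-187.987447, sp=-3, e=sp−y≈184.987447; I≈112.074902, D=e−e_prev≈303.169954; u=5/4·184.987447+3/2·112.074902+0·303.169954≈399.346661; next y=3/5·(-187.987447)+1·399.346661≈286.554193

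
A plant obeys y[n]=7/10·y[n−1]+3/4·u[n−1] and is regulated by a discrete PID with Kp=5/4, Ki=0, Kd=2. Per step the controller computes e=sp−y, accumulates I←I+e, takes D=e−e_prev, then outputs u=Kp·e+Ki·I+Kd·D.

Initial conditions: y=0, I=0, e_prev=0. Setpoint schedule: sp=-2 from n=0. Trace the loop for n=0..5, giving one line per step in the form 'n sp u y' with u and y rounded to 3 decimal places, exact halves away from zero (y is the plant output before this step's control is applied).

(exact arithmetic carried between steps; '≈' marks a value shown rounded to 6 d.p. or computed from one; I and e_prev carry over from the previous line; the table rounds u and y to 3 d.p., halves away from zero)
n=0: y=0, sp=-2, e=sp−y=-2; I=-2, D=e−e_prev=-2; u=5/4·(-2)+0·(-2)+2·(-2)=-6.5; next y=7/10·0+3/4·(-6.5)=-4.875
n=1: y=-4.875, sp=-2, e=sp−y=2.875; I=0.875, D=e−e_prev=4.875; u=5/4·2.875+0·0.875+2·4.875=13.34375; next y=7/10·(-4.875)+3/4·13.34375≈6.595313
n=2: y≈6.595313, sp=-2, e=sp−y≈-8.595313; I≈-7.720313, D=e−e_prev≈-11.470313; u=5/4·(-8.595313)+0·(-7.720313)+2·(-11.470313)≈-33.684766; next y=7/10·6.595313+3/4·(-33.684766)≈-20.646855
n=3: y≈-20.646855, sp=-2, e=sp−y≈18.646855; I≈10.926543, D=e−e_prev≈27.242168; u=5/4·18.646855+0·10.926543+2·27.242168≈77.792905; next y=7/10·(-20.646855)+3/4·77.792905≈43.891880
n=4: y≈43.891880, sp=-2, e=sp−y≈-45.891880; I≈-34.965337, D=e−e_prev≈-64.538736; u=5/4·(-45.891880)+0·(-34.965337)+2·(-64.538736)≈-186.442321; next y=7/10·43.891880+3/4·(-186.442321)≈-109.107425
n=5: y≈-109.107425, sp=-2, e=sp−y≈107.107425; I≈72.142088, D=e−e_prev≈152.999305; u=5/4·107.107425+0·72.142088+2·152.999305≈439.882891; next y=7/10·(-109.107425)+3/4·439.882891≈253.536971

0 -2 -6.500 0.000
1 -2 13.344 -4.875
2 -2 -33.685 6.595
3 -2 77.793 -20.647
4 -2 -186.442 43.892
5 -2 439.883 -109.107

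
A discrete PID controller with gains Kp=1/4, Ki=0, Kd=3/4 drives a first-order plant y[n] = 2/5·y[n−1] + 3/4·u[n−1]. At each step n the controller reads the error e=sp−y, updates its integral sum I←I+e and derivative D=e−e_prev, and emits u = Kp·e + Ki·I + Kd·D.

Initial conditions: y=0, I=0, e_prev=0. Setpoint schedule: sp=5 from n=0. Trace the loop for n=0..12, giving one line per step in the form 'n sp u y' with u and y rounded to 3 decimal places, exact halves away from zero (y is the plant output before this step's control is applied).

(exact arithmetic carried between steps; '≈' marks a value shown rounded to 6 d.p. or computed from one; I and e_prev carry over from the previous line; the table rounds u and y to 3 d.p., halves away from zero)
n=0: y=0, sp=5, e=sp−y=5; I=5, D=e−e_prev=5; u=1/4·5+0·5+3/4·5=5; next y=2/5·0+3/4·5=3.75
n=1: y=3.75, sp=5, e=sp−y=1.25; I=6.25, D=e−e_prev=-3.75; u=1/4·1.25+0·6.25+3/4·(-3.75)=-2.5; next y=2/5·3.75+3/4·(-2.5)=-0.375
n=2: y=-0.375, sp=5, e=sp−y=5.375; I=11.625, D=e−e_prev=4.125; u=1/4·5.375+0·11.625+3/4·4.125=4.4375; next y=2/5·(-0.375)+3/4·4.4375=3.178125
n=3: y=3.178125, sp=5, e=sp−y=1.821875; I=13.446875, D=e−e_prev=-3.553125; u=1/4·1.821875+0·13.446875+3/4·(-3.553125)=-2.209375; next y=2/5·3.178125+3/4·(-2.209375)≈-0.385781
n=4: y≈-0.385781, sp=5, e=sp−y≈5.385781; I≈18.832656, D=e−e_prev≈3.563906; u=1/4·5.385781+0·18.832656+3/4·3.563906≈4.019375; next y=2/5·(-0.385781)+3/4·4.019375≈2.860219
n=5: y≈2.860219, sp=5, e=sp−y≈2.139781; I≈20.972438, D=e−e_prev≈-3.246; u=1/4·2.139781+0·20.972438+3/4·(-3.246)≈-1.899555; next y=2/5·2.860219+3/4·(-1.899555)≈-0.280579
n=6: y≈-0.280579, sp=5, e=sp−y≈5.280579; I≈26.253016, D=e−e_prev≈3.140797; u=1/4·5.280579+0·26.253016+3/4·3.140797≈3.675743; next y=2/5·(-0.280579)+3/4·3.675743≈2.644576
n=7: y≈2.644576, sp=5, e=sp−y≈2.355424; I≈28.608440, D=e−e_prev≈-2.925154; u=1/4·2.355424+0·28.608440+3/4·(-2.925154)≈-1.605009; next y=2/5·2.644576+3/4·(-1.605009)≈-0.145927
n=8: y≈-0.145927, sp=5, e=sp−y≈5.145927; I≈33.754367, D=e−e_prev≈2.790502; u=1/4·5.145927+0·33.754367+3/4·2.790502≈3.379358; next y=2/5·(-0.145927)+3/4·3.379358≈2.476148
n=9: y≈2.476148, sp=5, e=sp−y≈2.523852; I≈36.278219, D=e−e_prev≈-2.622075; u=1/4·2.523852+0·36.278219+3/4·(-2.622075)≈-1.335593; next y=2/5·2.476148+3/4·(-1.335593)≈-0.011236
n=10: y≈-0.011236, sp=5, e=sp−y≈5.011236; I≈41.289455, D=e−e_prev≈2.487384; u=1/4·5.011236+0·41.289455+3/4·2.487384≈3.118347; next y=2/5·(-0.011236)+3/4·3.118347≈2.334266
n=11: y≈2.334266, sp=5, e=sp−y≈2.665734; I≈43.955189, D=e−e_prev≈-2.345502; u=1/4·2.665734+0·43.955189+3/4·(-2.345502)≈-1.092693; next y=2/5·2.334266+3/4·(-1.092693)≈0.114187
n=12: y≈0.114187, sp=5, e=sp−y≈4.885813; I≈48.841002, D=e−e_prev≈2.220079; u=1/4·4.885813+0·48.841002+3/4·2.220079≈2.886512; next y=2/5·0.114187+3/4·2.886512≈2.210559

0 5 5.000 0.000
1 5 -2.500 3.750
2 5 4.438 -0.375
3 5 -2.209 3.178
4 5 4.019 -0.386
5 5 -1.900 2.860
6 5 3.676 -0.281
7 5 -1.605 2.645
8 5 3.379 -0.146
9 5 -1.336 2.476
10 5 3.118 -0.011
11 5 -1.093 2.334
12 5 2.887 0.114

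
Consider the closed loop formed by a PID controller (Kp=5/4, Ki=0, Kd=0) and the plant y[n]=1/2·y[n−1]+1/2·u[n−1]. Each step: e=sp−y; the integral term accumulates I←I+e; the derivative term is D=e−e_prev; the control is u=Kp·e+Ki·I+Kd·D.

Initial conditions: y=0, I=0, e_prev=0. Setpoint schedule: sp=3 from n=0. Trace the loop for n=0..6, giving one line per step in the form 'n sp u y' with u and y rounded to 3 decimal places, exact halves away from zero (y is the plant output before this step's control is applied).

(exact arithmetic carried between steps; '≈' marks a value shown rounded to 6 d.p. or computed from one; I and e_prev carry over from the previous line; the table rounds u and y to 3 d.p., halves away from zero)
n=0: y=0, sp=3, e=sp−y=3; I=3, D=e−e_prev=3; u=5/4·3+0·3+0·3=3.75; next y=1/2·0+1/2·3.75=1.875
n=1: y=1.875, sp=3, e=sp−y=1.125; I=4.125, D=e−e_prev=-1.875; u=5/4·1.125+0·4.125+0·(-1.875)=1.40625; next y=1/2·1.875+1/2·1.40625=1.640625
n=2: y=1.640625, sp=3, e=sp−y=1.359375; I=5.484375, D=e−e_prev=0.234375; u=5/4·1.359375+0·5.484375+0·0.234375≈1.699219; next y=1/2·1.640625+1/2·1.699219≈1.669922
n=3: y≈1.669922, sp=3, e=sp−y≈1.330078; I≈6.814453, D=e−e_prev≈-0.029297; u=5/4·1.330078+0·6.814453+0·(-0.029297)≈1.662598; next y=1/2·1.669922+1/2·1.662598≈1.666260
n=4: y≈1.666260, sp=3, e=sp−y≈1.333740; I≈8.148193, D=e−e_prev≈0.003662; u=5/4·1.333740+0·8.148193+0·0.003662≈1.667175; next y=1/2·1.666260+1/2·1.667175≈1.666718
n=5: y≈1.666718, sp=3, e=sp−y≈1.333282; I≈9.481476, D=e−e_prev≈-0.000458; u=5/4·1.333282+0·9.481476+0·(-0.000458)≈1.666603; next y=1/2·1.666718+1/2·1.666603≈1.666660
n=6: y≈1.666660, sp=3, e=sp−y≈1.333340; I≈10.814816, D=e−e_prev≈0.000057; u=5/4·1.333340+0·10.814816+0·0.000057≈1.666675; next y=1/2·1.666660+1/2·1.666675≈1.666667

0 3 3.750 0.000
1 3 1.406 1.875
2 3 1.699 1.641
3 3 1.663 1.670
4 3 1.667 1.666
5 3 1.667 1.667
6 3 1.667 1.667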